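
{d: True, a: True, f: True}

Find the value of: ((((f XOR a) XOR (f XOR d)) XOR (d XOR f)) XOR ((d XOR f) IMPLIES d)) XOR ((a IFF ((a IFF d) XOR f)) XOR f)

False

Substituting d=True, a=True, f=True:
f XOR a = True XOR True = False
f XOR d = True XOR True = False
(f XOR a) XOR (f XOR d) = False XOR False = False
d XOR f = True XOR True = False
((f XOR a) XOR (f XOR d)) XOR (d XOR f) = False XOR False = False
d XOR f = True XOR True = False
(d XOR f) IMPLIES d = False IMPLIES True = True
(((f XOR a) XOR (f XOR d)) XOR (d XOR f)) XOR ((d XOR f) IMPLIES d) = False XOR True = True
a IFF d = True IFF True = True
(a IFF d) XOR f = True XOR True = False
a IFF ((a IFF d) XOR f) = True IFF False = False
(a IFF ((a IFF d) XOR f)) XOR f = False XOR True = True
((((f XOR a) XOR (f XOR d)) XOR (d XOR f)) XOR ((d XOR f) IMPLIES d)) XOR ((a IFF ((a IFF d) XOR f)) XOR f) = True XOR True = False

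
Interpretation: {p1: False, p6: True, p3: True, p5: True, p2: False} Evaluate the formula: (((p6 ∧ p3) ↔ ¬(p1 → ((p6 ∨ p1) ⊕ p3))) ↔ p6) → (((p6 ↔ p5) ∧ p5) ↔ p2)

True

p6 ∧ p3 = True ∧ True = True
p6 ∨ p1 = True ∨ False = True
(p6 ∨ p1) ⊕ p3 = True ⊕ True = False
p1 → ((p6 ∨ p1) ⊕ p3) = False → False = True
¬(p1 → ((p6 ∨ p1) ⊕ p3)) = ¬True = False
(p6 ∧ p3) ↔ ¬(p1 → ((p6 ∨ p1) ⊕ p3)) = True ↔ False = False
((p6 ∧ p3) ↔ ¬(p1 → ((p6 ∨ p1) ⊕ p3))) ↔ p6 = False ↔ True = False
p6 ↔ p5 = True ↔ True = True
(p6 ↔ p5) ∧ p5 = True ∧ True = True
((p6 ↔ p5) ∧ p5) ↔ p2 = True ↔ False = False
(((p6 ∧ p3) ↔ ¬(p1 → ((p6 ∨ p1) ⊕ p3))) ↔ p6) → (((p6 ↔ p5) ∧ p5) ↔ p2) = False → False = True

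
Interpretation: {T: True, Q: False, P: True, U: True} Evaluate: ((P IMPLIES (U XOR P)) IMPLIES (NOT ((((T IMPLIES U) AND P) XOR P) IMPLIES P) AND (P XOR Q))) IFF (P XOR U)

False

U XOR P = True XOR True = False
P IMPLIES (U XOR P) = True IMPLIES False = False
T IMPLIES U = True IMPLIES True = True
(T IMPLIES U) AND P = True AND True = True
((T IMPLIES U) AND P) XOR P = True XOR True = False
(((T IMPLIES U) AND P) XOR P) IMPLIES P = False IMPLIES True = True
NOT ((((T IMPLIES U) AND P) XOR P) IMPLIES P) = NOT True = False
P XOR Q = True XOR False = True
NOT ((((T IMPLIES U) AND P) XOR P) IMPLIES P) AND (P XOR Q) = False AND True = False
(P IMPLIES (U XOR P)) IMPLIES (NOT ((((T IMPLIES U) AND P) XOR P) IMPLIES P) AND (P XOR Q)) = False IMPLIES False = True
P XOR U = True XOR True = False
((P IMPLIES (U XOR P)) IMPLIES (NOT ((((T IMPLIES U) AND P) XOR P) IMPLIES P) AND (P XOR Q))) IFF (P XOR U) = True IFF False = False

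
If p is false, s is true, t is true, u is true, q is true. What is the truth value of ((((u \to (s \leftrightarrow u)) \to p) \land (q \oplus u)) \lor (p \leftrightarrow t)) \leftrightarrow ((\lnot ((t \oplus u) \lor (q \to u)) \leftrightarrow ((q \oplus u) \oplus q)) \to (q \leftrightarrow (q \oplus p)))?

\text{False}

Substituting p=\text{False}, s=\text{True}, t=\text{True}, u=\text{True}, q=\text{True}:
s \leftrightarrow u = \text{True} \leftrightarrow \text{True} = \text{True}
u \to (s \leftrightarrow u) = \text{True} \to \text{True} = \text{True}
(u \to (s \leftrightarrow u)) \to p = \text{True} \to \text{False} = \text{False}
q \oplus u = \text{True} \oplus \text{True} = \text{False}
((u \to (s \leftrightarrow u)) \to p) \land (q \oplus u) = \text{False} \land \text{False} = \text{False}
p \leftrightarrow t = \text{False} \leftrightarrow \text{True} = \text{False}
(((u \to (s \leftrightarrow u)) \to p) \land (q \oplus u)) \lor (p \leftrightarrow t) = \text{False} \lor \text{False} = \text{False}
t \oplus u = \text{True} \oplus \text{True} = \text{False}
q \to u = \text{True} \to \text{True} = \text{True}
(t \oplus u) \lor (q \to u) = \text{False} \lor \text{True} = \text{True}
\lnot ((t \oplus u) \lor (q \to u)) = \lnot \text{True} = \text{False}
q \oplus u = \text{True} \oplus \text{True} = \text{False}
(q \oplus u) \oplus q = \text{False} \oplus \text{True} = \text{True}
\lnot ((t \oplus u) \lor (q \to u)) \leftrightarrow ((q \oplus u) \oplus q) = \text{False} \leftrightarrow \text{True} = \text{False}
q \oplus p = \text{True} \oplus \text{False} = \text{True}
q \leftrightarrow (q \oplus p) = \text{True} \leftrightarrow \text{True} = \text{True}
(\lnot ((t \oplus u) \lor (q \to u)) \leftrightarrow ((q \oplus u) \oplus q)) \to (q \leftrightarrow (q \oplus p)) = \text{False} \to \text{True} = \text{True}
((((u \to (s \leftrightarrow u)) \to p) \land (q \oplus u)) \lor (p \leftrightarrow t)) \leftrightarrow ((\lnot ((t \oplus u) \lor (q \to u)) \leftrightarrow ((q \oplus u) \oplus q)) \to (q \leftrightarrow (q \oplus p))) = \text{False} \leftrightarrow \text{True} = \text{False}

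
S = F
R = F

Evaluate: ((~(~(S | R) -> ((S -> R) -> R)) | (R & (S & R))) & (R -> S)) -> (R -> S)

T

Substituting S=F, R=F:
S | R = F | F = F
~(S | R) = ~F = T
S -> R = F -> F = T
(S -> R) -> R = T -> F = F
~(S | R) -> ((S -> R) -> R) = T -> F = F
~(~(S | R) -> ((S -> R) -> R)) = ~F = T
S & R = F & F = F
R & (S & R) = F & F = F
~(~(S | R) -> ((S -> R) -> R)) | (R & (S & R)) = T | F = T
R -> S = F -> F = T
(~(~(S | R) -> ((S -> R) -> R)) | (R & (S & R))) & (R -> S) = T & T = T
R -> S = F -> F = T
((~(~(S | R) -> ((S -> R) -> R)) | (R & (S & R))) & (R -> S)) -> (R -> S) = T -> T = T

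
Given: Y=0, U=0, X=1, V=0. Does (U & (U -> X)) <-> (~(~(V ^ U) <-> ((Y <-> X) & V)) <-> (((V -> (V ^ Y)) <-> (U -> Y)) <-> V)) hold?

1

U -> X = 0 -> 1 = 1
U & (U -> X) = 0 & 1 = 0
V ^ U = 0 ^ 0 = 0
~(V ^ U) = ~0 = 1
Y <-> X = 0 <-> 1 = 0
(Y <-> X) & V = 0 & 0 = 0
~(V ^ U) <-> ((Y <-> X) & V) = 1 <-> 0 = 0
~(~(V ^ U) <-> ((Y <-> X) & V)) = ~0 = 1
V ^ Y = 0 ^ 0 = 0
V -> (V ^ Y) = 0 -> 0 = 1
U -> Y = 0 -> 0 = 1
(V -> (V ^ Y)) <-> (U -> Y) = 1 <-> 1 = 1
((V -> (V ^ Y)) <-> (U -> Y)) <-> V = 1 <-> 0 = 0
~(~(V ^ U) <-> ((Y <-> X) & V)) <-> (((V -> (V ^ Y)) <-> (U -> Y)) <-> V) = 1 <-> 0 = 0
(U & (U -> X)) <-> (~(~(V ^ U) <-> ((Y <-> X) & V)) <-> (((V -> (V ^ Y)) <-> (U -> Y)) <-> V)) = 0 <-> 0 = 1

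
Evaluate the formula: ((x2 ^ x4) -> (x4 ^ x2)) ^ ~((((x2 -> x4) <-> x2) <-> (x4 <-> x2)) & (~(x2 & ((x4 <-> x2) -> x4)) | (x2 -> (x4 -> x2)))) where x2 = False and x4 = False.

False

Substituting x2=False, x4=False:
x2 ^ x4 = False ^ False = False
x4 ^ x2 = False ^ False = False
(x2 ^ x4) -> (x4 ^ x2) = False -> False = True
x2 -> x4 = False -> False = True
(x2 -> x4) <-> x2 = True <-> False = False
x4 <-> x2 = False <-> False = True
((x2 -> x4) <-> x2) <-> (x4 <-> x2) = False <-> True = False
x4 <-> x2 = False <-> False = True
(x4 <-> x2) -> x4 = True -> False = False
x2 & ((x4 <-> x2) -> x4) = False & False = False
~(x2 & ((x4 <-> x2) -> x4)) = ~False = True
x4 -> x2 = False -> False = True
x2 -> (x4 -> x2) = False -> True = True
~(x2 & ((x4 <-> x2) -> x4)) | (x2 -> (x4 -> x2)) = True | True = True
(((x2 -> x4) <-> x2) <-> (x4 <-> x2)) & (~(x2 & ((x4 <-> x2) -> x4)) | (x2 -> (x4 -> x2))) = False & True = False
~((((x2 -> x4) <-> x2) <-> (x4 <-> x2)) & (~(x2 & ((x4 <-> x2) -> x4)) | (x2 -> (x4 -> x2)))) = ~False = True
((x2 ^ x4) -> (x4 ^ x2)) ^ ~((((x2 -> x4) <-> x2) <-> (x4 <-> x2)) & (~(x2 & ((x4 <-> x2) -> x4)) | (x2 -> (x4 -> x2)))) = True ^ True = False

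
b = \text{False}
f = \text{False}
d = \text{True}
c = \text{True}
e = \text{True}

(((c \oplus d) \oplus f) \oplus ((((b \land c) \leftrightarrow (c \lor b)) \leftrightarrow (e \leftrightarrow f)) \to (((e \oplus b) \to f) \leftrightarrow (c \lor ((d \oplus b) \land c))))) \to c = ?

c \oplus d = \text{True} \oplus \text{True} = \text{False}
(c \oplus d) \oplus f = \text{False} \oplus \text{False} = \text{False}
b \land c = \text{False} \land \text{True} = \text{False}
c \lor b = \text{True} \lor \text{False} = \text{True}
(b \land c) \leftrightarrow (c \lor b) = \text{False} \leftrightarrow \text{True} = \text{False}
e \leftrightarrow f = \text{True} \leftrightarrow \text{False} = \text{False}
((b \land c) \leftrightarrow (c \lor b)) \leftrightarrow (e \leftrightarrow f) = \text{False} \leftrightarrow \text{False} = \text{True}
e \oplus b = \text{True} \oplus \text{False} = \text{True}
(e \oplus b) \to f = \text{True} \to \text{False} = \text{False}
d \oplus b = \text{True} \oplus \text{False} = \text{True}
(d \oplus b) \land c = \text{True} \land \text{True} = \text{True}
c \lor ((d \oplus b) \land c) = \text{True} \lor \text{True} = \text{True}
((e \oplus b) \to f) \leftrightarrow (c \lor ((d \oplus b) \land c)) = \text{False} \leftrightarrow \text{True} = \text{False}
(((b \land c) \leftrightarrow (c \lor b)) \leftrightarrow (e \leftrightarrow f)) \to (((e \oplus b) \to f) \leftrightarrow (c \lor ((d \oplus b) \land c))) = \text{True} \to \text{False} = \text{False}
((c \oplus d) \oplus f) \oplus ((((b \land c) \leftrightarrow (c \lor b)) \leftrightarrow (e \leftrightarrow f)) \to (((e \oplus b) \to f) \leftrightarrow (c \lor ((d \oplus b) \land c)))) = \text{False} \oplus \text{False} = \text{False}
(((c \oplus d) \oplus f) \oplus ((((b \land c) \leftrightarrow (c \lor b)) \leftrightarrow (e \leftrightarrow f)) \to (((e \oplus b) \to f) \leftrightarrow (c \lor ((d \oplus b) \land c))))) \to c = \text{False} \to \text{True} = \text{True}

\text{True}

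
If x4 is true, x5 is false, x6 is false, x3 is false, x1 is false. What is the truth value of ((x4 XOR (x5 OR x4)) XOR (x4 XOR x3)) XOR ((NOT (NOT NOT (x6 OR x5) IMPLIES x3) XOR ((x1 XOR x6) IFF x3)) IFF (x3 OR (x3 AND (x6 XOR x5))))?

T

x5 OR x4 = F OR T = T
x4 XOR (x5 OR x4) = T XOR T = F
x4 XOR x3 = T XOR F = T
(x4 XOR (x5 OR x4)) XOR (x4 XOR x3) = F XOR T = T
x6 OR x5 = F OR F = F
NOT (x6 OR x5) = NOT F = T
NOT NOT (x6 OR x5) = NOT T = F
NOT NOT (x6 OR x5) IMPLIES x3 = F IMPLIES F = T
NOT (NOT NOT (x6 OR x5) IMPLIES x3) = NOT T = F
x1 XOR x6 = F XOR F = F
(x1 XOR x6) IFF x3 = F IFF F = T
NOT (NOT NOT (x6 OR x5) IMPLIES x3) XOR ((x1 XOR x6) IFF x3) = F XOR T = T
x6 XOR x5 = F XOR F = F
x3 AND (x6 XOR x5) = F AND F = F
x3 OR (x3 AND (x6 XOR x5)) = F OR F = F
(NOT (NOT NOT (x6 OR x5) IMPLIES x3) XOR ((x1 XOR x6) IFF x3)) IFF (x3 OR (x3 AND (x6 XOR x5))) = T IFF F = F
((x4 XOR (x5 OR x4)) XOR (x4 XOR x3)) XOR ((NOT (NOT NOT (x6 OR x5) IMPLIES x3) XOR ((x1 XOR x6) IFF x3)) IFF (x3 OR (x3 AND (x6 XOR x5)))) = T XOR F = T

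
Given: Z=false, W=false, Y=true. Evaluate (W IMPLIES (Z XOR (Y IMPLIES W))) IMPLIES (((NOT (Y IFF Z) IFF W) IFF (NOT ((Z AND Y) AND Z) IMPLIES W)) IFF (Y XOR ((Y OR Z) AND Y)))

Y IMPLIES W = true IMPLIES false = false
Z XOR (Y IMPLIES W) = false XOR false = false
W IMPLIES (Z XOR (Y IMPLIES W)) = false IMPLIES false = true
Y IFF Z = true IFF false = false
NOT (Y IFF Z) = NOT false = true
NOT (Y IFF Z) IFF W = true IFF false = false
Z AND Y = false AND true = false
(Z AND Y) AND Z = false AND false = false
NOT ((Z AND Y) AND Z) = NOT false = true
NOT ((Z AND Y) AND Z) IMPLIES W = true IMPLIES false = false
(NOT (Y IFF Z) IFF W) IFF (NOT ((Z AND Y) AND Z) IMPLIES W) = false IFF false = true
Y OR Z = true OR false = true
(Y OR Z) AND Y = true AND true = true
Y XOR ((Y OR Z) AND Y) = true XOR true = false
((NOT (Y IFF Z) IFF W) IFF (NOT ((Z AND Y) AND Z) IMPLIES W)) IFF (Y XOR ((Y OR Z) AND Y)) = true IFF false = false
(W IMPLIES (Z XOR (Y IMPLIES W))) IMPLIES (((NOT (Y IFF Z) IFF W) IFF (NOT ((Z AND Y) AND Z) IMPLIES W)) IFF (Y XOR ((Y OR Z) AND Y))) = true IMPLIES false = false

false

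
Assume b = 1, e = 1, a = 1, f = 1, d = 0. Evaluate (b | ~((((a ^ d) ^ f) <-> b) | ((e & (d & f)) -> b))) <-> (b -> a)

a ^ d = 1 ^ 0 = 1
(a ^ d) ^ f = 1 ^ 1 = 0
((a ^ d) ^ f) <-> b = 0 <-> 1 = 0
d & f = 0 & 1 = 0
e & (d & f) = 1 & 0 = 0
(e & (d & f)) -> b = 0 -> 1 = 1
(((a ^ d) ^ f) <-> b) | ((e & (d & f)) -> b) = 0 | 1 = 1
~((((a ^ d) ^ f) <-> b) | ((e & (d & f)) -> b)) = ~1 = 0
b | ~((((a ^ d) ^ f) <-> b) | ((e & (d & f)) -> b)) = 1 | 0 = 1
b -> a = 1 -> 1 = 1
(b | ~((((a ^ d) ^ f) <-> b) | ((e & (d & f)) -> b))) <-> (b -> a) = 1 <-> 1 = 1

1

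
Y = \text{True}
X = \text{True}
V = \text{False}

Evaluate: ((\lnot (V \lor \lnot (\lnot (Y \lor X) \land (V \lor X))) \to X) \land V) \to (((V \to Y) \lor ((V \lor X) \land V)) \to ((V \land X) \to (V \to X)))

Substituting Y=\text{True}, X=\text{True}, V=\text{False}:
Y \lor X = \text{True} \lor \text{True} = \text{True}
\lnot (Y \lor X) = \lnot \text{True} = \text{False}
V \lor X = \text{False} \lor \text{True} = \text{True}
\lnot (Y \lor X) \land (V \lor X) = \text{False} \land \text{True} = \text{False}
\lnot (\lnot (Y \lor X) \land (V \lor X)) = \lnot \text{False} = \text{True}
V \lor \lnot (\lnot (Y \lor X) \land (V \lor X)) = \text{False} \lor \text{True} = \text{True}
\lnot (V \lor \lnot (\lnot (Y \lor X) \land (V \lor X))) = \lnot \text{True} = \text{False}
\lnot (V \lor \lnot (\lnot (Y \lor X) \land (V \lor X))) \to X = \text{False} \to \text{True} = \text{True}
(\lnot (V \lor \lnot (\lnot (Y \lor X) \land (V \lor X))) \to X) \land V = \text{True} \land \text{False} = \text{False}
V \to Y = \text{False} \to \text{True} = \text{True}
V \lor X = \text{False} \lor \text{True} = \text{True}
(V \lor X) \land V = \text{True} \land \text{False} = \text{False}
(V \to Y) \lor ((V \lor X) \land V) = \text{True} \lor \text{False} = \text{True}
V \land X = \text{False} \land \text{True} = \text{False}
V \to X = \text{False} \to \text{True} = \text{True}
(V \land X) \to (V \to X) = \text{False} \to \text{True} = \text{True}
((V \to Y) \lor ((V \lor X) \land V)) \to ((V \land X) \to (V \to X)) = \text{True} \to \text{True} = \text{True}
((\lnot (V \lor \lnot (\lnot (Y \lor X) \land (V \lor X))) \to X) \land V) \to (((V \to Y) \lor ((V \lor X) \land V)) \to ((V \land X) \to (V \to X))) = \text{False} \to \text{True} = \text{True}

\text{True}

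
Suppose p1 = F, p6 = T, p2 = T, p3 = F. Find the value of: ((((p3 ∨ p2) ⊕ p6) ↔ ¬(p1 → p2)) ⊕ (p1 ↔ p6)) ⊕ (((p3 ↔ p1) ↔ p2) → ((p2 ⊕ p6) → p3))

p3 ∨ p2 = F ∨ T = T
(p3 ∨ p2) ⊕ p6 = T ⊕ T = F
p1 → p2 = F → T = T
¬(p1 → p2) = ¬T = F
((p3 ∨ p2) ⊕ p6) ↔ ¬(p1 → p2) = F ↔ F = T
p1 ↔ p6 = F ↔ T = F
(((p3 ∨ p2) ⊕ p6) ↔ ¬(p1 → p2)) ⊕ (p1 ↔ p6) = T ⊕ F = T
p3 ↔ p1 = F ↔ F = T
(p3 ↔ p1) ↔ p2 = T ↔ T = T
p2 ⊕ p6 = T ⊕ T = F
(p2 ⊕ p6) → p3 = F → F = T
((p3 ↔ p1) ↔ p2) → ((p2 ⊕ p6) → p3) = T → T = T
((((p3 ∨ p2) ⊕ p6) ↔ ¬(p1 → p2)) ⊕ (p1 ↔ p6)) ⊕ (((p3 ↔ p1) ↔ p2) → ((p2 ⊕ p6) → p3)) = T ⊕ T = F

F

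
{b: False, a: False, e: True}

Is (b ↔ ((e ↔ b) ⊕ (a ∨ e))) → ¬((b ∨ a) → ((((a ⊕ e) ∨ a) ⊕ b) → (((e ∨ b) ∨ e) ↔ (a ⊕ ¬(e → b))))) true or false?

e ↔ b = True ↔ False = False
a ∨ e = False ∨ True = True
(e ↔ b) ⊕ (a ∨ e) = False ⊕ True = True
b ↔ ((e ↔ b) ⊕ (a ∨ e)) = False ↔ True = False
b ∨ a = False ∨ False = False
a ⊕ e = False ⊕ True = True
(a ⊕ e) ∨ a = True ∨ False = True
((a ⊕ e) ∨ a) ⊕ b = True ⊕ False = True
e ∨ b = True ∨ False = True
(e ∨ b) ∨ e = True ∨ True = True
e → b = True → False = False
¬(e → b) = ¬False = True
a ⊕ ¬(e → b) = False ⊕ True = True
((e ∨ b) ∨ e) ↔ (a ⊕ ¬(e → b)) = True ↔ True = True
(((a ⊕ e) ∨ a) ⊕ b) → (((e ∨ b) ∨ e) ↔ (a ⊕ ¬(e → b))) = True → True = True
(b ∨ a) → ((((a ⊕ e) ∨ a) ⊕ b) → (((e ∨ b) ∨ e) ↔ (a ⊕ ¬(e → b)))) = False → True = True
¬((b ∨ a) → ((((a ⊕ e) ∨ a) ⊕ b) → (((e ∨ b) ∨ e) ↔ (a ⊕ ¬(e → b))))) = ¬True = False
(b ↔ ((e ↔ b) ⊕ (a ∨ e))) → ¬((b ∨ a) → ((((a ⊕ e) ∨ a) ⊕ b) → (((e ∨ b) ∨ e) ↔ (a ⊕ ¬(e → b))))) = False → False = True

True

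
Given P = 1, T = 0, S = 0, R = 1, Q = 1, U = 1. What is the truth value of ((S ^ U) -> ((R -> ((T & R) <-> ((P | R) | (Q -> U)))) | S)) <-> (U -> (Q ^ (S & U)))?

S ^ U = 0 ^ 1 = 1
T & R = 0 & 1 = 0
P | R = 1 | 1 = 1
Q -> U = 1 -> 1 = 1
(P | R) | (Q -> U) = 1 | 1 = 1
(T & R) <-> ((P | R) | (Q -> U)) = 0 <-> 1 = 0
R -> ((T & R) <-> ((P | R) | (Q -> U))) = 1 -> 0 = 0
(R -> ((T & R) <-> ((P | R) | (Q -> U)))) | S = 0 | 0 = 0
(S ^ U) -> ((R -> ((T & R) <-> ((P | R) | (Q -> U)))) | S) = 1 -> 0 = 0
S & U = 0 & 1 = 0
Q ^ (S & U) = 1 ^ 0 = 1
U -> (Q ^ (S & U)) = 1 -> 1 = 1
((S ^ U) -> ((R -> ((T & R) <-> ((P | R) | (Q -> U)))) | S)) <-> (U -> (Q ^ (S & U))) = 0 <-> 1 = 0

0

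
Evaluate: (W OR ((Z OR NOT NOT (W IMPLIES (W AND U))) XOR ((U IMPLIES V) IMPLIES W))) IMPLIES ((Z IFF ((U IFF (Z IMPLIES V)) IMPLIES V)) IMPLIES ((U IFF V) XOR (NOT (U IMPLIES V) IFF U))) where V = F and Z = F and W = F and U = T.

T

W AND U = F AND T = F
W IMPLIES (W AND U) = F IMPLIES F = T
NOT (W IMPLIES (W AND U)) = NOT T = F
NOT NOT (W IMPLIES (W AND U)) = NOT F = T
Z OR NOT NOT (W IMPLIES (W AND U)) = F OR T = T
U IMPLIES V = T IMPLIES F = F
(U IMPLIES V) IMPLIES W = F IMPLIES F = T
(Z OR NOT NOT (W IMPLIES (W AND U))) XOR ((U IMPLIES V) IMPLIES W) = T XOR T = F
W OR ((Z OR NOT NOT (W IMPLIES (W AND U))) XOR ((U IMPLIES V) IMPLIES W)) = F OR F = F
Z IMPLIES V = F IMPLIES F = T
U IFF (Z IMPLIES V) = T IFF T = T
(U IFF (Z IMPLIES V)) IMPLIES V = T IMPLIES F = F
Z IFF ((U IFF (Z IMPLIES V)) IMPLIES V) = F IFF F = T
U IFF V = T IFF F = F
U IMPLIES V = T IMPLIES F = F
NOT (U IMPLIES V) = NOT F = T
NOT (U IMPLIES V) IFF U = T IFF T = T
(U IFF V) XOR (NOT (U IMPLIES V) IFF U) = F XOR T = T
(Z IFF ((U IFF (Z IMPLIES V)) IMPLIES V)) IMPLIES ((U IFF V) XOR (NOT (U IMPLIES V) IFF U)) = T IMPLIES T = T
(W OR ((Z OR NOT NOT (W IMPLIES (W AND U))) XOR ((U IMPLIES V) IMPLIES W))) IMPLIES ((Z IFF ((U IFF (Z IMPLIES V)) IMPLIES V)) IMPLIES ((U IFF V) XOR (NOT (U IMPLIES V) IFF U))) = F IMPLIES T = T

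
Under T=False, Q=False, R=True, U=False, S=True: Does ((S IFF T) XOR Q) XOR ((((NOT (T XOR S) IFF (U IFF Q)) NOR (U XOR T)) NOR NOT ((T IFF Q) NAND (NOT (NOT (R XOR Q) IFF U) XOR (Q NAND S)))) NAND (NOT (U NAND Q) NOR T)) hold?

True

Substituting T=False, Q=False, R=True, U=False, S=True:
S IFF T = True IFF False = False
(S IFF T) XOR Q = False XOR False = False
T XOR S = False XOR True = True
NOT (T XOR S) = NOT True = False
U IFF Q = False IFF False = True
NOT (T XOR S) IFF (U IFF Q) = False IFF True = False
U XOR T = False XOR False = False
(NOT (T XOR S) IFF (U IFF Q)) NOR (U XOR T) = False NOR False = True
T IFF Q = False IFF False = True
R XOR Q = True XOR False = True
NOT (R XOR Q) = NOT True = False
NOT (R XOR Q) IFF U = False IFF False = True
NOT (NOT (R XOR Q) IFF U) = NOT True = False
Q NAND S = False NAND True = True
NOT (NOT (R XOR Q) IFF U) XOR (Q NAND S) = False XOR True = True
(T IFF Q) NAND (NOT (NOT (R XOR Q) IFF U) XOR (Q NAND S)) = True NAND True = False
NOT ((T IFF Q) NAND (NOT (NOT (R XOR Q) IFF U) XOR (Q NAND S))) = NOT False = True
((NOT (T XOR S) IFF (U IFF Q)) NOR (U XOR T)) NOR NOT ((T IFF Q) NAND (NOT (NOT (R XOR Q) IFF U) XOR (Q NAND S))) = True NOR True = False
U NAND Q = False NAND False = True
NOT (U NAND Q) = NOT True = False
NOT (U NAND Q) NOR T = False NOR False = True
(((NOT (T XOR S) IFF (U IFF Q)) NOR (U XOR T)) NOR NOT ((T IFF Q) NAND (NOT (NOT (R XOR Q) IFF U) XOR (Q NAND S)))) NAND (NOT (U NAND Q) NOR T) = False NAND True = True
((S IFF T) XOR Q) XOR ((((NOT (T XOR S) IFF (U IFF Q)) NOR (U XOR T)) NOR NOT ((T IFF Q) NAND (NOT (NOT (R XOR Q) IFF U) XOR (Q NAND S)))) NAND (NOT (U NAND Q) NOR T)) = False XOR True = True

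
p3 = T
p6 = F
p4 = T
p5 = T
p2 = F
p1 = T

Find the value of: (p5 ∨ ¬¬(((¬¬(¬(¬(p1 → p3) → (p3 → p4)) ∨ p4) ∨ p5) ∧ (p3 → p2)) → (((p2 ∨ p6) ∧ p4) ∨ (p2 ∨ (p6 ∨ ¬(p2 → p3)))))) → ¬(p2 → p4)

p1 → p3 = T → T = T
¬(p1 → p3) = ¬T = F
p3 → p4 = T → T = T
¬(p1 → p3) → (p3 → p4) = F → T = T
¬(¬(p1 → p3) → (p3 → p4)) = ¬T = F
¬(¬(p1 → p3) → (p3 → p4)) ∨ p4 = F ∨ T = T
¬(¬(¬(p1 → p3) → (p3 → p4)) ∨ p4) = ¬T = F
¬¬(¬(¬(p1 → p3) → (p3 → p4)) ∨ p4) = ¬F = T
¬¬(¬(¬(p1 → p3) → (p3 → p4)) ∨ p4) ∨ p5 = T ∨ T = T
p3 → p2 = T → F = F
(¬¬(¬(¬(p1 → p3) → (p3 → p4)) ∨ p4) ∨ p5) ∧ (p3 → p2) = T ∧ F = F
p2 ∨ p6 = F ∨ F = F
(p2 ∨ p6) ∧ p4 = F ∧ T = F
p2 → p3 = F → T = T
¬(p2 → p3) = ¬T = F
p6 ∨ ¬(p2 → p3) = F ∨ F = F
p2 ∨ (p6 ∨ ¬(p2 → p3)) = F ∨ F = F
((p2 ∨ p6) ∧ p4) ∨ (p2 ∨ (p6 ∨ ¬(p2 → p3))) = F ∨ F = F
((¬¬(¬(¬(p1 → p3) → (p3 → p4)) ∨ p4) ∨ p5) ∧ (p3 → p2)) → (((p2 ∨ p6) ∧ p4) ∨ (p2 ∨ (p6 ∨ ¬(p2 → p3)))) = F → F = T
¬(((¬¬(¬(¬(p1 → p3) → (p3 → p4)) ∨ p4) ∨ p5) ∧ (p3 → p2)) → (((p2 ∨ p6) ∧ p4) ∨ (p2 ∨ (p6 ∨ ¬(p2 → p3))))) = ¬T = F
¬¬(((¬¬(¬(¬(p1 → p3) → (p3 → p4)) ∨ p4) ∨ p5) ∧ (p3 → p2)) → (((p2 ∨ p6) ∧ p4) ∨ (p2 ∨ (p6 ∨ ¬(p2 → p3))))) = ¬F = T
p5 ∨ ¬¬(((¬¬(¬(¬(p1 → p3) → (p3 → p4)) ∨ p4) ∨ p5) ∧ (p3 → p2)) → (((p2 ∨ p6) ∧ p4) ∨ (p2 ∨ (p6 ∨ ¬(p2 → p3))))) = T ∨ T = T
p2 → p4 = F → T = T
¬(p2 → p4) = ¬T = F
(p5 ∨ ¬¬(((¬¬(¬(¬(p1 → p3) → (p3 → p4)) ∨ p4) ∨ p5) ∧ (p3 → p2)) → (((p2 ∨ p6) ∧ p4) ∨ (p2 ∨ (p6 ∨ ¬(p2 → p3)))))) → ¬(p2 → p4) = T → F = F

F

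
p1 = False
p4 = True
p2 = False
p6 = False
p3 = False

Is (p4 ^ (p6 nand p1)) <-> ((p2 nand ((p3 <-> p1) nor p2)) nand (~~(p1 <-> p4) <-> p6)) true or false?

True

Substituting p1=False, p4=True, p2=False, p6=False, p3=False:
p6 nand p1 = False nand False = True
p4 ^ (p6 nand p1) = True ^ True = False
p3 <-> p1 = False <-> False = True
(p3 <-> p1) nor p2 = True nor False = False
p2 nand ((p3 <-> p1) nor p2) = False nand False = True
p1 <-> p4 = False <-> True = False
~(p1 <-> p4) = ~False = True
~~(p1 <-> p4) = ~True = False
~~(p1 <-> p4) <-> p6 = False <-> False = True
(p2 nand ((p3 <-> p1) nor p2)) nand (~~(p1 <-> p4) <-> p6) = True nand True = False
(p4 ^ (p6 nand p1)) <-> ((p2 nand ((p3 <-> p1) nor p2)) nand (~~(p1 <-> p4) <-> p6)) = False <-> False = True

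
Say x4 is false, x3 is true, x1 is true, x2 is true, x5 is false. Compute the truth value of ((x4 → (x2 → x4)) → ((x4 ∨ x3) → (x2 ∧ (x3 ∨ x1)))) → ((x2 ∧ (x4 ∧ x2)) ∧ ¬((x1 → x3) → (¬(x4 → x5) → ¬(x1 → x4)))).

x2 → x4 = True → False = False
x4 → (x2 → x4) = False → False = True
x4 ∨ x3 = False ∨ True = True
x3 ∨ x1 = True ∨ True = True
x2 ∧ (x3 ∨ x1) = True ∧ True = True
(x4 ∨ x3) → (x2 ∧ (x3 ∨ x1)) = True → True = True
(x4 → (x2 → x4)) → ((x4 ∨ x3) → (x2 ∧ (x3 ∨ x1))) = True → True = True
x4 ∧ x2 = False ∧ True = False
x2 ∧ (x4 ∧ x2) = True ∧ False = False
x1 → x3 = True → True = True
x4 → x5 = False → False = True
¬(x4 → x5) = ¬True = False
x1 → x4 = True → False = False
¬(x1 → x4) = ¬False = True
¬(x4 → x5) → ¬(x1 → x4) = False → True = True
(x1 → x3) → (¬(x4 → x5) → ¬(x1 → x4)) = True → True = True
¬((x1 → x3) → (¬(x4 → x5) → ¬(x1 → x4))) = ¬True = False
(x2 ∧ (x4 ∧ x2)) ∧ ¬((x1 → x3) → (¬(x4 → x5) → ¬(x1 → x4))) = False ∧ False = False
((x4 → (x2 → x4)) → ((x4 ∨ x3) → (x2 ∧ (x3 ∨ x1)))) → ((x2 ∧ (x4 ∧ x2)) ∧ ¬((x1 → x3) → (¬(x4 → x5) → ¬(x1 → x4)))) = True → False = False

False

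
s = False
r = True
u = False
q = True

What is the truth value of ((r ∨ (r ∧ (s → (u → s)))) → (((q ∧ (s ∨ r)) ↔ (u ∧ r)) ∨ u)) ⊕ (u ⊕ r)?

u → s = False → False = True
s → (u → s) = False → True = True
r ∧ (s → (u → s)) = True ∧ True = True
r ∨ (r ∧ (s → (u → s))) = True ∨ True = True
s ∨ r = False ∨ True = True
q ∧ (s ∨ r) = True ∧ True = True
u ∧ r = False ∧ True = False
(q ∧ (s ∨ r)) ↔ (u ∧ r) = True ↔ False = False
((q ∧ (s ∨ r)) ↔ (u ∧ r)) ∨ u = False ∨ False = False
(r ∨ (r ∧ (s → (u → s)))) → (((q ∧ (s ∨ r)) ↔ (u ∧ r)) ∨ u) = True → False = False
u ⊕ r = False ⊕ True = True
((r ∨ (r ∧ (s → (u → s)))) → (((q ∧ (s ∨ r)) ↔ (u ∧ r)) ∨ u)) ⊕ (u ⊕ r) = False ⊕ True = True

True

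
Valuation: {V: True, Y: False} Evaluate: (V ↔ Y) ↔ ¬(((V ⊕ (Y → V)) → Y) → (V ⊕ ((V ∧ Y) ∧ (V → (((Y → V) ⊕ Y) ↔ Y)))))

True

V ↔ Y = True ↔ False = False
Y → V = False → True = True
V ⊕ (Y → V) = True ⊕ True = False
(V ⊕ (Y → V)) → Y = False → False = True
V ∧ Y = True ∧ False = False
Y → V = False → True = True
(Y → V) ⊕ Y = True ⊕ False = True
((Y → V) ⊕ Y) ↔ Y = True ↔ False = False
V → (((Y → V) ⊕ Y) ↔ Y) = True → False = False
(V ∧ Y) ∧ (V → (((Y → V) ⊕ Y) ↔ Y)) = False ∧ False = False
V ⊕ ((V ∧ Y) ∧ (V → (((Y → V) ⊕ Y) ↔ Y))) = True ⊕ False = True
((V ⊕ (Y → V)) → Y) → (V ⊕ ((V ∧ Y) ∧ (V → (((Y → V) ⊕ Y) ↔ Y)))) = True → True = True
¬(((V ⊕ (Y → V)) → Y) → (V ⊕ ((V ∧ Y) ∧ (V → (((Y → V) ⊕ Y) ↔ Y))))) = ¬True = False
(V ↔ Y) ↔ ¬(((V ⊕ (Y → V)) → Y) → (V ⊕ ((V ∧ Y) ∧ (V → (((Y → V) ⊕ Y) ↔ Y))))) = False ↔ False = True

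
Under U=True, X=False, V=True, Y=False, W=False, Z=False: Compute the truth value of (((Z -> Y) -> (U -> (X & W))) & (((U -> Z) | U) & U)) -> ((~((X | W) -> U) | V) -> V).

Z -> Y = False -> False = True
X & W = False & False = False
U -> (X & W) = True -> False = False
(Z -> Y) -> (U -> (X & W)) = True -> False = False
U -> Z = True -> False = False
(U -> Z) | U = False | True = True
((U -> Z) | U) & U = True & True = True
((Z -> Y) -> (U -> (X & W))) & (((U -> Z) | U) & U) = False & True = False
X | W = False | False = False
(X | W) -> U = False -> True = True
~((X | W) -> U) = ~True = False
~((X | W) -> U) | V = False | True = True
(~((X | W) -> U) | V) -> V = True -> True = True
(((Z -> Y) -> (U -> (X & W))) & (((U -> Z) | U) & U)) -> ((~((X | W) -> U) | V) -> V) = False -> True = True

True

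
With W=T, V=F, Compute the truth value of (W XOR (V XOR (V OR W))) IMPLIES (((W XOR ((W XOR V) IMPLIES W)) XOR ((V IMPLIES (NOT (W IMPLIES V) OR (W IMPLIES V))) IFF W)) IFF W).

T

V OR W = F OR T = T
V XOR (V OR W) = F XOR T = T
W XOR (V XOR (V OR W)) = T XOR T = F
W XOR V = T XOR F = T
(W XOR V) IMPLIES W = T IMPLIES T = T
W XOR ((W XOR V) IMPLIES W) = T XOR T = F
W IMPLIES V = T IMPLIES F = F
NOT (W IMPLIES V) = NOT F = T
W IMPLIES V = T IMPLIES F = F
NOT (W IMPLIES V) OR (W IMPLIES V) = T OR F = T
V IMPLIES (NOT (W IMPLIES V) OR (W IMPLIES V)) = F IMPLIES T = T
(V IMPLIES (NOT (W IMPLIES V) OR (W IMPLIES V))) IFF W = T IFF T = T
(W XOR ((W XOR V) IMPLIES W)) XOR ((V IMPLIES (NOT (W IMPLIES V) OR (W IMPLIES V))) IFF W) = F XOR T = T
((W XOR ((W XOR V) IMPLIES W)) XOR ((V IMPLIES (NOT (W IMPLIES V) OR (W IMPLIES V))) IFF W)) IFF W = T IFF T = T
(W XOR (V XOR (V OR W))) IMPLIES (((W XOR ((W XOR V) IMPLIES W)) XOR ((V IMPLIES (NOT (W IMPLIES V) OR (W IMPLIES V))) IFF W)) IFF W) = F IMPLIES T = T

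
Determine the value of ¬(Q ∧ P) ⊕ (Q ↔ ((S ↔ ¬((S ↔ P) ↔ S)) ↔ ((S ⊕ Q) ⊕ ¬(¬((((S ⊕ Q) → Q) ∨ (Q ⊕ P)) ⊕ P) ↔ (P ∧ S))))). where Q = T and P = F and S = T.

T

Q ∧ P = T ∧ F = F
¬(Q ∧ P) = ¬F = T
S ↔ P = T ↔ F = F
(S ↔ P) ↔ S = F ↔ T = F
¬((S ↔ P) ↔ S) = ¬F = T
S ↔ ¬((S ↔ P) ↔ S) = T ↔ T = T
S ⊕ Q = T ⊕ T = F
S ⊕ Q = T ⊕ T = F
(S ⊕ Q) → Q = F → T = T
Q ⊕ P = T ⊕ F = T
((S ⊕ Q) → Q) ∨ (Q ⊕ P) = T ∨ T = T
(((S ⊕ Q) → Q) ∨ (Q ⊕ P)) ⊕ P = T ⊕ F = T
¬((((S ⊕ Q) → Q) ∨ (Q ⊕ P)) ⊕ P) = ¬T = F
P ∧ S = F ∧ T = F
¬((((S ⊕ Q) → Q) ∨ (Q ⊕ P)) ⊕ P) ↔ (P ∧ S) = F ↔ F = T
¬(¬((((S ⊕ Q) → Q) ∨ (Q ⊕ P)) ⊕ P) ↔ (P ∧ S)) = ¬T = F
(S ⊕ Q) ⊕ ¬(¬((((S ⊕ Q) → Q) ∨ (Q ⊕ P)) ⊕ P) ↔ (P ∧ S)) = F ⊕ F = F
(S ↔ ¬((S ↔ P) ↔ S)) ↔ ((S ⊕ Q) ⊕ ¬(¬((((S ⊕ Q) → Q) ∨ (Q ⊕ P)) ⊕ P) ↔ (P ∧ S))) = T ↔ F = F
Q ↔ ((S ↔ ¬((S ↔ P) ↔ S)) ↔ ((S ⊕ Q) ⊕ ¬(¬((((S ⊕ Q) → Q) ∨ (Q ⊕ P)) ⊕ P) ↔ (P ∧ S)))) = T ↔ F = F
¬(Q ∧ P) ⊕ (Q ↔ ((S ↔ ¬((S ↔ P) ↔ S)) ↔ ((S ⊕ Q) ⊕ ¬(¬((((S ⊕ Q) → Q) ∨ (Q ⊕ P)) ⊕ P) ↔ (P ∧ S))))) = T ⊕ F = T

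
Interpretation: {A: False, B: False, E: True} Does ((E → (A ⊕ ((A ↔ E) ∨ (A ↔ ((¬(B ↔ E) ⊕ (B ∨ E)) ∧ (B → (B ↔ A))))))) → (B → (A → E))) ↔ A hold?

False

A ↔ E = False ↔ True = False
B ↔ E = False ↔ True = False
¬(B ↔ E) = ¬False = True
B ∨ E = False ∨ True = True
¬(B ↔ E) ⊕ (B ∨ E) = True ⊕ True = False
B ↔ A = False ↔ False = True
B → (B ↔ A) = False → True = True
(¬(B ↔ E) ⊕ (B ∨ E)) ∧ (B → (B ↔ A)) = False ∧ True = False
A ↔ ((¬(B ↔ E) ⊕ (B ∨ E)) ∧ (B → (B ↔ A))) = False ↔ False = True
(A ↔ E) ∨ (A ↔ ((¬(B ↔ E) ⊕ (B ∨ E)) ∧ (B → (B ↔ A)))) = False ∨ True = True
A ⊕ ((A ↔ E) ∨ (A ↔ ((¬(B ↔ E) ⊕ (B ∨ E)) ∧ (B → (B ↔ A))))) = False ⊕ True = True
E → (A ⊕ ((A ↔ E) ∨ (A ↔ ((¬(B ↔ E) ⊕ (B ∨ E)) ∧ (B → (B ↔ A)))))) = True → True = True
A → E = False → True = True
B → (A → E) = False → True = True
(E → (A ⊕ ((A ↔ E) ∨ (A ↔ ((¬(B ↔ E) ⊕ (B ∨ E)) ∧ (B → (B ↔ A))))))) → (B → (A → E)) = True → True = True
((E → (A ⊕ ((A ↔ E) ∨ (A ↔ ((¬(B ↔ E) ⊕ (B ∨ E)) ∧ (B → (B ↔ A))))))) → (B → (A → E))) ↔ A = True ↔ False = False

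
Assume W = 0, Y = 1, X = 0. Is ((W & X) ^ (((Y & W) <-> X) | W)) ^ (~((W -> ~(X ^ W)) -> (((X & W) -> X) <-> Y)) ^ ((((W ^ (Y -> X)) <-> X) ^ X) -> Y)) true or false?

W & X = 0 & 0 = 0
Y & W = 1 & 0 = 0
(Y & W) <-> X = 0 <-> 0 = 1
((Y & W) <-> X) | W = 1 | 0 = 1
(W & X) ^ (((Y & W) <-> X) | W) = 0 ^ 1 = 1
X ^ W = 0 ^ 0 = 0
~(X ^ W) = ~0 = 1
W -> ~(X ^ W) = 0 -> 1 = 1
X & W = 0 & 0 = 0
(X & W) -> X = 0 -> 0 = 1
((X & W) -> X) <-> Y = 1 <-> 1 = 1
(W -> ~(X ^ W)) -> (((X & W) -> X) <-> Y) = 1 -> 1 = 1
~((W -> ~(X ^ W)) -> (((X & W) -> X) <-> Y)) = ~1 = 0
Y -> X = 1 -> 0 = 0
W ^ (Y -> X) = 0 ^ 0 = 0
(W ^ (Y -> X)) <-> X = 0 <-> 0 = 1
((W ^ (Y -> X)) <-> X) ^ X = 1 ^ 0 = 1
(((W ^ (Y -> X)) <-> X) ^ X) -> Y = 1 -> 1 = 1
~((W -> ~(X ^ W)) -> (((X & W) -> X) <-> Y)) ^ ((((W ^ (Y -> X)) <-> X) ^ X) -> Y) = 0 ^ 1 = 1
((W & X) ^ (((Y & W) <-> X) | W)) ^ (~((W -> ~(X ^ W)) -> (((X & W) -> X) <-> Y)) ^ ((((W ^ (Y -> X)) <-> X) ^ X) -> Y)) = 1 ^ 1 = 0

0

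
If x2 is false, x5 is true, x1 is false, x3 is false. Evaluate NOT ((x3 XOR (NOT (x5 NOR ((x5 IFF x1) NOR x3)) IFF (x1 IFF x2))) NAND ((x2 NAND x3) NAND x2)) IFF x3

Substituting x2=False, x5=True, x1=False, x3=False:
x5 IFF x1 = True IFF False = False
(x5 IFF x1) NOR x3 = False NOR False = True
x5 NOR ((x5 IFF x1) NOR x3) = True NOR True = False
NOT (x5 NOR ((x5 IFF x1) NOR x3)) = NOT False = True
x1 IFF x2 = False IFF False = True
NOT (x5 NOR ((x5 IFF x1) NOR x3)) IFF (x1 IFF x2) = True IFF True = True
x3 XOR (NOT (x5 NOR ((x5 IFF x1) NOR x3)) IFF (x1 IFF x2)) = False XOR True = True
x2 NAND x3 = False NAND False = True
(x2 NAND x3) NAND x2 = True NAND False = True
(x3 XOR (NOT (x5 NOR ((x5 IFF x1) NOR x3)) IFF (x1 IFF x2))) NAND ((x2 NAND x3) NAND x2) = True NAND True = False
NOT ((x3 XOR (NOT (x5 NOR ((x5 IFF x1) NOR x3)) IFF (x1 IFF x2))) NAND ((x2 NAND x3) NAND x2)) = NOT False = True
NOT ((x3 XOR (NOT (x5 NOR ((x5 IFF x1) NOR x3)) IFF (x1 IFF x2))) NAND ((x2 NAND x3) NAND x2)) IFF x3 = True IFF False = False

False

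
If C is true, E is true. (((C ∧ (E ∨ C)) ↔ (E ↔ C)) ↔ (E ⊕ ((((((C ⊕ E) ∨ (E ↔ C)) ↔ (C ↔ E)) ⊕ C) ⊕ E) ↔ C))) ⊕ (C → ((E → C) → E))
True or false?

E ∨ C = True ∨ True = True
C ∧ (E ∨ C) = True ∧ True = True
E ↔ C = True ↔ True = True
(C ∧ (E ∨ C)) ↔ (E ↔ C) = True ↔ True = True
C ⊕ E = True ⊕ True = False
E ↔ C = True ↔ True = True
(C ⊕ E) ∨ (E ↔ C) = False ∨ True = True
C ↔ E = True ↔ True = True
((C ⊕ E) ∨ (E ↔ C)) ↔ (C ↔ E) = True ↔ True = True
(((C ⊕ E) ∨ (E ↔ C)) ↔ (C ↔ E)) ⊕ C = True ⊕ True = False
((((C ⊕ E) ∨ (E ↔ C)) ↔ (C ↔ E)) ⊕ C) ⊕ E = False ⊕ True = True
(((((C ⊕ E) ∨ (E ↔ C)) ↔ (C ↔ E)) ⊕ C) ⊕ E) ↔ C = True ↔ True = True
E ⊕ ((((((C ⊕ E) ∨ (E ↔ C)) ↔ (C ↔ E)) ⊕ C) ⊕ E) ↔ C) = True ⊕ True = False
((C ∧ (E ∨ C)) ↔ (E ↔ C)) ↔ (E ⊕ ((((((C ⊕ E) ∨ (E ↔ C)) ↔ (C ↔ E)) ⊕ C) ⊕ E) ↔ C)) = True ↔ False = False
E → C = True → True = True
(E → C) → E = True → True = True
C → ((E → C) → E) = True → True = True
(((C ∧ (E ∨ C)) ↔ (E ↔ C)) ↔ (E ⊕ ((((((C ⊕ E) ∨ (E ↔ C)) ↔ (C ↔ E)) ⊕ C) ⊕ E) ↔ C))) ⊕ (C → ((E → C) → E)) = False ⊕ True = True

True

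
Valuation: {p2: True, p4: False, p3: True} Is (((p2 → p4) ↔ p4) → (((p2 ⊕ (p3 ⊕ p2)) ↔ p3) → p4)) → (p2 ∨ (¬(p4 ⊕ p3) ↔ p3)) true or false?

True

p2 → p4 = True → False = False
(p2 → p4) ↔ p4 = False ↔ False = True
p3 ⊕ p2 = True ⊕ True = False
p2 ⊕ (p3 ⊕ p2) = True ⊕ False = True
(p2 ⊕ (p3 ⊕ p2)) ↔ p3 = True ↔ True = True
((p2 ⊕ (p3 ⊕ p2)) ↔ p3) → p4 = True → False = False
((p2 → p4) ↔ p4) → (((p2 ⊕ (p3 ⊕ p2)) ↔ p3) → p4) = True → False = False
p4 ⊕ p3 = False ⊕ True = True
¬(p4 ⊕ p3) = ¬True = False
¬(p4 ⊕ p3) ↔ p3 = False ↔ True = False
p2 ∨ (¬(p4 ⊕ p3) ↔ p3) = True ∨ False = True
(((p2 → p4) ↔ p4) → (((p2 ⊕ (p3 ⊕ p2)) ↔ p3) → p4)) → (p2 ∨ (¬(p4 ⊕ p3) ↔ p3)) = False → True = True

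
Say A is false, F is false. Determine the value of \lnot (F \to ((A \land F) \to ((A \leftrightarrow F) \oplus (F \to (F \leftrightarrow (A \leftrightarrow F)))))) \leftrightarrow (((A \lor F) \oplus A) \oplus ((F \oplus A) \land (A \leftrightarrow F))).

\text{True}

A \land F = \text{False} \land \text{False} = \text{False}
A \leftrightarrow F = \text{False} \leftrightarrow \text{False} = \text{True}
A \leftrightarrow F = \text{False} \leftrightarrow \text{False} = \text{True}
F \leftrightarrow (A \leftrightarrow F) = \text{False} \leftrightarrow \text{True} = \text{False}
F \to (F \leftrightarrow (A \leftrightarrow F)) = \text{False} \to \text{False} = \text{True}
(A \leftrightarrow F) \oplus (F \to (F \leftrightarrow (A \leftrightarrow F))) = \text{True} \oplus \text{True} = \text{False}
(A \land F) \to ((A \leftrightarrow F) \oplus (F \to (F \leftrightarrow (A \leftrightarrow F)))) = \text{False} \to \text{False} = \text{True}
F \to ((A \land F) \to ((A \leftrightarrow F) \oplus (F \to (F \leftrightarrow (A \leftrightarrow F))))) = \text{False} \to \text{True} = \text{True}
\lnot (F \to ((A \land F) \to ((A \leftrightarrow F) \oplus (F \to (F \leftrightarrow (A \leftrightarrow F)))))) = \lnot \text{True} = \text{False}
A \lor F = \text{False} \lor \text{False} = \text{False}
(A \lor F) \oplus A = \text{False} \oplus \text{False} = \text{False}
F \oplus A = \text{False} \oplus \text{False} = \text{False}
A \leftrightarrow F = \text{False} \leftrightarrow \text{False} = \text{True}
(F \oplus A) \land (A \leftrightarrow F) = \text{False} \land \text{True} = \text{False}
((A \lor F) \oplus A) \oplus ((F \oplus A) \land (A \leftrightarrow F)) = \text{False} \oplus \text{False} = \text{False}
\lnot (F \to ((A \land F) \to ((A \leftrightarrow F) \oplus (F \to (F \leftrightarrow (A \leftrightarrow F)))))) \leftrightarrow (((A \lor F) \oplus A) \oplus ((F \oplus A) \land (A \leftrightarrow F))) = \text{False} \leftrightarrow \text{False} = \text{True}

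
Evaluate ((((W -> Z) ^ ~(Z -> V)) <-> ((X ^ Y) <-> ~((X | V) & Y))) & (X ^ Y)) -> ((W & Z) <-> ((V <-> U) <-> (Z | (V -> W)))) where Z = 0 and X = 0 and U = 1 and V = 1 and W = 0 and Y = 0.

W -> Z = 0 -> 0 = 1
Z -> V = 0 -> 1 = 1
~(Z -> V) = ~1 = 0
(W -> Z) ^ ~(Z -> V) = 1 ^ 0 = 1
X ^ Y = 0 ^ 0 = 0
X | V = 0 | 1 = 1
(X | V) & Y = 1 & 0 = 0
~((X | V) & Y) = ~0 = 1
(X ^ Y) <-> ~((X | V) & Y) = 0 <-> 1 = 0
((W -> Z) ^ ~(Z -> V)) <-> ((X ^ Y) <-> ~((X | V) & Y)) = 1 <-> 0 = 0
X ^ Y = 0 ^ 0 = 0
(((W -> Z) ^ ~(Z -> V)) <-> ((X ^ Y) <-> ~((X | V) & Y))) & (X ^ Y) = 0 & 0 = 0
W & Z = 0 & 0 = 0
V <-> U = 1 <-> 1 = 1
V -> W = 1 -> 0 = 0
Z | (V -> W) = 0 | 0 = 0
(V <-> U) <-> (Z | (V -> W)) = 1 <-> 0 = 0
(W & Z) <-> ((V <-> U) <-> (Z | (V -> W))) = 0 <-> 0 = 1
((((W -> Z) ^ ~(Z -> V)) <-> ((X ^ Y) <-> ~((X | V) & Y))) & (X ^ Y)) -> ((W & Z) <-> ((V <-> U) <-> (Z | (V -> W)))) = 0 -> 1 = 1

1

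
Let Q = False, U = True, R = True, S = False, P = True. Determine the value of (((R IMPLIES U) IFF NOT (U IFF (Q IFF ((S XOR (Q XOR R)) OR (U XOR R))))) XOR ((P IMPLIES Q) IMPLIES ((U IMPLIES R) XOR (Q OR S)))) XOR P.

True

R IMPLIES U = True IMPLIES True = True
Q XOR R = False XOR True = True
S XOR (Q XOR R) = False XOR True = True
U XOR R = True XOR True = False
(S XOR (Q XOR R)) OR (U XOR R) = True OR False = True
Q IFF ((S XOR (Q XOR R)) OR (U XOR R)) = False IFF True = False
U IFF (Q IFF ((S XOR (Q XOR R)) OR (U XOR R))) = True IFF False = False
NOT (U IFF (Q IFF ((S XOR (Q XOR R)) OR (U XOR R)))) = NOT False = True
(R IMPLIES U) IFF NOT (U IFF (Q IFF ((S XOR (Q XOR R)) OR (U XOR R)))) = True IFF True = True
P IMPLIES Q = True IMPLIES False = False
U IMPLIES R = True IMPLIES True = True
Q OR S = False OR False = False
(U IMPLIES R) XOR (Q OR S) = True XOR False = True
(P IMPLIES Q) IMPLIES ((U IMPLIES R) XOR (Q OR S)) = False IMPLIES True = True
((R IMPLIES U) IFF NOT (U IFF (Q IFF ((S XOR (Q XOR R)) OR (U XOR R))))) XOR ((P IMPLIES Q) IMPLIES ((U IMPLIES R) XOR (Q OR S))) = True XOR True = False
(((R IMPLIES U) IFF NOT (U IFF (Q IFF ((S XOR (Q XOR R)) OR (U XOR R))))) XOR ((P IMPLIES Q) IMPLIES ((U IMPLIES R) XOR (Q OR S)))) XOR P = False XOR True = True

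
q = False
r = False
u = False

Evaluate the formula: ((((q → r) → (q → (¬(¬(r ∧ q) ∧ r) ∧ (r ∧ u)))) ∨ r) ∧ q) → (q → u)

True

q → r = False → False = True
r ∧ q = False ∧ False = False
¬(r ∧ q) = ¬False = True
¬(r ∧ q) ∧ r = True ∧ False = False
¬(¬(r ∧ q) ∧ r) = ¬False = True
r ∧ u = False ∧ False = False
¬(¬(r ∧ q) ∧ r) ∧ (r ∧ u) = True ∧ False = False
q → (¬(¬(r ∧ q) ∧ r) ∧ (r ∧ u)) = False → False = True
(q → r) → (q → (¬(¬(r ∧ q) ∧ r) ∧ (r ∧ u))) = True → True = True
((q → r) → (q → (¬(¬(r ∧ q) ∧ r) ∧ (r ∧ u)))) ∨ r = True ∨ False = True
(((q → r) → (q → (¬(¬(r ∧ q) ∧ r) ∧ (r ∧ u)))) ∨ r) ∧ q = True ∧ False = False
q → u = False → False = True
((((q → r) → (q → (¬(¬(r ∧ q) ∧ r) ∧ (r ∧ u)))) ∨ r) ∧ q) → (q → u) = False → True = True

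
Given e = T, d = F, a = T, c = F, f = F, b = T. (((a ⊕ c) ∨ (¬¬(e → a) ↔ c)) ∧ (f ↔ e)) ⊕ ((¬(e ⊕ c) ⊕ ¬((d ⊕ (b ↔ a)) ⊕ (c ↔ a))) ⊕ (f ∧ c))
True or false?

F

Substituting e=T, d=F, a=T, c=F, f=F, b=T:
a ⊕ c = T ⊕ F = T
e → a = T → T = T
¬(e → a) = ¬T = F
¬¬(e → a) = ¬F = T
¬¬(e → a) ↔ c = T ↔ F = F
(a ⊕ c) ∨ (¬¬(e → a) ↔ c) = T ∨ F = T
f ↔ e = F ↔ T = F
((a ⊕ c) ∨ (¬¬(e → a) ↔ c)) ∧ (f ↔ e) = T ∧ F = F
e ⊕ c = T ⊕ F = T
¬(e ⊕ c) = ¬T = F
b ↔ a = T ↔ T = T
d ⊕ (b ↔ a) = F ⊕ T = T
c ↔ a = F ↔ T = F
(d ⊕ (b ↔ a)) ⊕ (c ↔ a) = T ⊕ F = T
¬((d ⊕ (b ↔ a)) ⊕ (c ↔ a)) = ¬T = F
¬(e ⊕ c) ⊕ ¬((d ⊕ (b ↔ a)) ⊕ (c ↔ a)) = F ⊕ F = F
f ∧ c = F ∧ F = F
(¬(e ⊕ c) ⊕ ¬((d ⊕ (b ↔ a)) ⊕ (c ↔ a))) ⊕ (f ∧ c) = F ⊕ F = F
(((a ⊕ c) ∨ (¬¬(e → a) ↔ c)) ∧ (f ↔ e)) ⊕ ((¬(e ⊕ c) ⊕ ¬((d ⊕ (b ↔ a)) ⊕ (c ↔ a))) ⊕ (f ∧ c)) = F ⊕ F = F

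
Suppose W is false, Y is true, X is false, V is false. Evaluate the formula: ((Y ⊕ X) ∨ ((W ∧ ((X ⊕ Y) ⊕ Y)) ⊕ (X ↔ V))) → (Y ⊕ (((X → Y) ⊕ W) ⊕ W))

False

Y ⊕ X = True ⊕ False = True
X ⊕ Y = False ⊕ True = True
(X ⊕ Y) ⊕ Y = True ⊕ True = False
W ∧ ((X ⊕ Y) ⊕ Y) = False ∧ False = False
X ↔ V = False ↔ False = True
(W ∧ ((X ⊕ Y) ⊕ Y)) ⊕ (X ↔ V) = False ⊕ True = True
(Y ⊕ X) ∨ ((W ∧ ((X ⊕ Y) ⊕ Y)) ⊕ (X ↔ V)) = True ∨ True = True
X → Y = False → True = True
(X → Y) ⊕ W = True ⊕ False = True
((X → Y) ⊕ W) ⊕ W = True ⊕ False = True
Y ⊕ (((X → Y) ⊕ W) ⊕ W) = True ⊕ True = False
((Y ⊕ X) ∨ ((W ∧ ((X ⊕ Y) ⊕ Y)) ⊕ (X ↔ V))) → (Y ⊕ (((X → Y) ⊕ W) ⊕ W)) = True → False = False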